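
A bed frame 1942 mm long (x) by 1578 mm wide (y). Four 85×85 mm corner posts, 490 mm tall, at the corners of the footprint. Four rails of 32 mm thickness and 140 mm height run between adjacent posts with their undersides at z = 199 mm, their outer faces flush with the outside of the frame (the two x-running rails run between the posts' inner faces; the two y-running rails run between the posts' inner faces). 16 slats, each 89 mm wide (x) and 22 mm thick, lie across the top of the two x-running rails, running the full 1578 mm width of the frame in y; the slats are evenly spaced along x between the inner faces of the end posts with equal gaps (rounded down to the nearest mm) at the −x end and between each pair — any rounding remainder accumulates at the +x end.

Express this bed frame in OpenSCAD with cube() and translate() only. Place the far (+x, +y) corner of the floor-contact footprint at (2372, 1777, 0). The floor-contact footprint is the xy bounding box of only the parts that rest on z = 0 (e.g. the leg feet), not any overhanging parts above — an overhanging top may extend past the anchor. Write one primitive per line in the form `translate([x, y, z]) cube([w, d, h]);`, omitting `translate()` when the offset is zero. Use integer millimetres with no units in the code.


translate([430, 199, 0]) cube([85, 85, 490]);
translate([430, 1692, 0]) cube([85, 85, 490]);
translate([2287, 199, 0]) cube([85, 85, 490]);
translate([2287, 1692, 0]) cube([85, 85, 490]);
translate([515, 199, 199]) cube([1772, 32, 140]);
translate([515, 1745, 199]) cube([1772, 32, 140]);
translate([430, 284, 199]) cube([32, 1408, 140]);
translate([2340, 284, 199]) cube([32, 1408, 140]);
translate([535, 199, 339]) cube([89, 1578, 22]);
translate([644, 199, 339]) cube([89, 1578, 22]);
translate([753, 199, 339]) cube([89, 1578, 22]);
translate([862, 199, 339]) cube([89, 1578, 22]);
translate([971, 199, 339]) cube([89, 1578, 22]);
translate([1080, 199, 339]) cube([89, 1578, 22]);
translate([1189, 199, 339]) cube([89, 1578, 22]);
translate([1298, 199, 339]) cube([89, 1578, 22]);
translate([1407, 199, 339]) cube([89, 1578, 22]);
translate([1516, 199, 339]) cube([89, 1578, 22]);
translate([1625, 199, 339]) cube([89, 1578, 22]);
translate([1734, 199, 339]) cube([89, 1578, 22]);
translate([1843, 199, 339]) cube([89, 1578, 22]);
translate([1952, 199, 339]) cube([89, 1578, 22]);
translate([2061, 199, 339]) cube([89, 1578, 22]);
translate([2170, 199, 339]) cube([89, 1578, 22]);


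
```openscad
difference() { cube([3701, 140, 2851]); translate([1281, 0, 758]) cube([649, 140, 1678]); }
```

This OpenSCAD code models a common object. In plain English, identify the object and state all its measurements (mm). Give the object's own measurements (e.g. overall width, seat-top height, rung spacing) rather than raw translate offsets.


A wall 3701 mm long (x), 140 mm thick (y), 2851 mm tall, with a rectangular window opening cut through it. The opening is 649 mm wide and 1678 mm tall; its sill is at z = 758 mm and its near (−x) edge is 1281 mm from the wall's −x end. The opening passes through the full wall thickness.


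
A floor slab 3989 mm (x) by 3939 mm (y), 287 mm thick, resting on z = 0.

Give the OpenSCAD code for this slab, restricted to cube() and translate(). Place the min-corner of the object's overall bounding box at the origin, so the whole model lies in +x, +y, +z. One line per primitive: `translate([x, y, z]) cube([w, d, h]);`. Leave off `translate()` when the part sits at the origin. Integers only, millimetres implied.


cube([3989, 3939, 287]);


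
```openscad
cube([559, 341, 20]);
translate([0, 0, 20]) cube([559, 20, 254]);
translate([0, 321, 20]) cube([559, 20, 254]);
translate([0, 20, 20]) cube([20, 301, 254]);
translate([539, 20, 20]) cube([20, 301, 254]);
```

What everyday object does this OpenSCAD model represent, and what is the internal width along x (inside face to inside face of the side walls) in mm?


An open box. The internal width is 519 mm.

A 559×341 base slab with four walls standing on it — an open box. The base is 559 mm wide and the walls are 20 mm thick, so the internal width is 559 − 2 × 20 = 519 mm.


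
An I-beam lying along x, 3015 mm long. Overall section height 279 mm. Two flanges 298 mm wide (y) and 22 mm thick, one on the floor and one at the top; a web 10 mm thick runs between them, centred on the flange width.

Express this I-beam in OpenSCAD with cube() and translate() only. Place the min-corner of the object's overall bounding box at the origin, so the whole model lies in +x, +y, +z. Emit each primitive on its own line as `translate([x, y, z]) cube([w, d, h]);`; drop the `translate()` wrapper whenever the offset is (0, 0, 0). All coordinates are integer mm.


cube([3015, 298, 22]);
translate([0, 144, 22]) cube([3015, 10, 235]);
translate([0, 0, 257]) cube([3015, 298, 22]);


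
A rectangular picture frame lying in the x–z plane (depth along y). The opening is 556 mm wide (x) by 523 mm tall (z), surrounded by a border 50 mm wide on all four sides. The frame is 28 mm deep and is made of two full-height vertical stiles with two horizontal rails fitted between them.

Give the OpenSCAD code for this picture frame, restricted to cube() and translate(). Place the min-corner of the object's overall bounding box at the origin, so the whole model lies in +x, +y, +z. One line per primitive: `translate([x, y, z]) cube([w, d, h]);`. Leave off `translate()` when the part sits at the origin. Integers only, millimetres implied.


cube([50, 28, 623]);
translate([606, 0, 0]) cube([50, 28, 623]);
translate([50, 0, 0]) cube([556, 28, 50]);
translate([50, 0, 573]) cube([556, 28, 50]);


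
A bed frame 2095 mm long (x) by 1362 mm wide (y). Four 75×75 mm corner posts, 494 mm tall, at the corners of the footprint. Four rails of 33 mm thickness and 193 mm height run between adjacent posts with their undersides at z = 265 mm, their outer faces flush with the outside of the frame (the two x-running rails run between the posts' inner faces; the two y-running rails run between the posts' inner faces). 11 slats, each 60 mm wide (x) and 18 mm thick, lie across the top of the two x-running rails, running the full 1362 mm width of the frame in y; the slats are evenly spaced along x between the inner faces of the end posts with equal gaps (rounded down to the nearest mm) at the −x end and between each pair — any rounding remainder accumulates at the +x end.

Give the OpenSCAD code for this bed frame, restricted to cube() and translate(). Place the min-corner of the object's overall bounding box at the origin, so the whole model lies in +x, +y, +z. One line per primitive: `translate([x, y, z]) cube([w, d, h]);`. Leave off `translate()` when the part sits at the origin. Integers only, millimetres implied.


// slat z = rail_z + rail_h = 265 + 193 = 458
// slat gap = ⌊(1945 − 11·60) / 12⌋ = 107
cube([75, 75, 494]);
translate([0, 1287, 0]) cube([75, 75, 494]);
translate([2020, 0, 0]) cube([75, 75, 494]);
translate([2020, 1287, 0]) cube([75, 75, 494]);
translate([75, 0, 265]) cube([1945, 33, 193]);
translate([75, 1329, 265]) cube([1945, 33, 193]);
translate([0, 75, 265]) cube([33, 1212, 193]);
translate([2062, 75, 265]) cube([33, 1212, 193]);
translate([182, 0, 458]) cube([60, 1362, 18]);
translate([349, 0, 458]) cube([60, 1362, 18]);
translate([516, 0, 458]) cube([60, 1362, 18]);
translate([683, 0, 458]) cube([60, 1362, 18]);
translate([850, 0, 458]) cube([60, 1362, 18]);
translate([1017, 0, 458]) cube([60, 1362, 18]);
translate([1184, 0, 458]) cube([60, 1362, 18]);
translate([1351, 0, 458]) cube([60, 1362, 18]);
translate([1518, 0, 458]) cube([60, 1362, 18]);
translate([1685, 0, 458]) cube([60, 1362, 18]);
translate([1852, 0, 458]) cube([60, 1362, 18]);


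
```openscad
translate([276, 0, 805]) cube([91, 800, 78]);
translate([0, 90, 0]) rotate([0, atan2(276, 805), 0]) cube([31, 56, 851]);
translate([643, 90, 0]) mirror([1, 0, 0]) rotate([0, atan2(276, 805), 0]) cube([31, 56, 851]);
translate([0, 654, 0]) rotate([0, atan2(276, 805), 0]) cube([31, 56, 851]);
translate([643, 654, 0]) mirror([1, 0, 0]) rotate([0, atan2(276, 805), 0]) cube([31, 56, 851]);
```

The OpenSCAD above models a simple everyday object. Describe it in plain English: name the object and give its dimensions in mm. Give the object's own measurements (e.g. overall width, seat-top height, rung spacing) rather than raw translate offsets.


A sawhorse. A 91×800×78 mm beam (x, y, z) sits on two A-frame leg pairs. Each pair is two raked legs of 31×56 mm section (56 mm along y) splaying symmetrically in x. Each leg rises 805 mm vertically over 276 mm of horizontal reach and is 851 mm long along its own axis. Every leg's outer bottom edge rests on the floor and its outer top edge meets a bottom edge of the beam — the left legs (tilting toward +x) meet the beam's −x bottom edge, the right legs (their mirror images, tilting toward −x) meet its +x bottom edge — so the leg tops tuck under the beam, the beam's underside is 805 mm above the floor, and the feet are 643 mm apart outside-to-outside with the beam centred between them. The two leg pairs are set in 90 mm from either end of the beam.


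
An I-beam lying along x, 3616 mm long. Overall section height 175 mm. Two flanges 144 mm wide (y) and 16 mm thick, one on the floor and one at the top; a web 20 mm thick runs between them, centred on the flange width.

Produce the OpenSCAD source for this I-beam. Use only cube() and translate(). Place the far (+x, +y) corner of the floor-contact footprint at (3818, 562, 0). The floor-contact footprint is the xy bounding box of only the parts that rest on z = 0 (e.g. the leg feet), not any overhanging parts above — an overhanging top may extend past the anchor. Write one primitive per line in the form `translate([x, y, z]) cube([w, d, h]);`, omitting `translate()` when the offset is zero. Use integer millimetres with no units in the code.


translate([202, 418, 0]) cube([3616, 144, 16]);
translate([202, 480, 16]) cube([3616, 20, 143]);
translate([202, 418, 159]) cube([3616, 144, 16]);


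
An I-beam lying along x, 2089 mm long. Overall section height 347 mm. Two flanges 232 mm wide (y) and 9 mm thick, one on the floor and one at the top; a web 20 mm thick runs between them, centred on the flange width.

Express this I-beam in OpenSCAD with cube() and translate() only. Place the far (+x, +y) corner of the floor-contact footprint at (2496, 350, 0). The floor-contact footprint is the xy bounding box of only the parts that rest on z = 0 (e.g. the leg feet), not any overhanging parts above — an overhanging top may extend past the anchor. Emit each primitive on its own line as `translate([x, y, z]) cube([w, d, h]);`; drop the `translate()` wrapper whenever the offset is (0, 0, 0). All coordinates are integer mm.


translate([407, 118, 0]) cube([2089, 232, 9]);
translate([407, 224, 9]) cube([2089, 20, 329]);
translate([407, 118, 338]) cube([2089, 232, 9]);


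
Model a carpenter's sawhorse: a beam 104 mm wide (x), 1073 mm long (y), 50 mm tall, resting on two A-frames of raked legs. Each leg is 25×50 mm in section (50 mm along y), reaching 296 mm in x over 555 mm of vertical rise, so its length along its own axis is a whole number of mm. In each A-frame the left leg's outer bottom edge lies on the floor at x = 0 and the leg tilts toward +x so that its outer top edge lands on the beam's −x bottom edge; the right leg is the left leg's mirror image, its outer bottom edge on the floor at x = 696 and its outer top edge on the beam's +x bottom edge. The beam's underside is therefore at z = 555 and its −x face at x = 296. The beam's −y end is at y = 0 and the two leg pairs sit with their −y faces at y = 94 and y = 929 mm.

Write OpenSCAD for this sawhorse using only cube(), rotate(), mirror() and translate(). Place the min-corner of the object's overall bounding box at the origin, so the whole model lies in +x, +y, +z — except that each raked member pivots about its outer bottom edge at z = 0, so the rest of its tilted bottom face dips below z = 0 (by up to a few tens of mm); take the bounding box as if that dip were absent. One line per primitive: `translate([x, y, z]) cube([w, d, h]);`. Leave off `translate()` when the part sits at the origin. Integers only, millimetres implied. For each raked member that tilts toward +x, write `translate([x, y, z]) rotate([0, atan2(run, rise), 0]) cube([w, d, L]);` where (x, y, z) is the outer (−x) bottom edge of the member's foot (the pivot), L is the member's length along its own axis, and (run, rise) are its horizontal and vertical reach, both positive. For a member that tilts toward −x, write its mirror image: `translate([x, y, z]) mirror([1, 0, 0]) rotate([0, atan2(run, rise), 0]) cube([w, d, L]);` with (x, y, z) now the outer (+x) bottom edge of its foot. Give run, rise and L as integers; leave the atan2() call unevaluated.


// leg length = √(296² + 555²) = 629
// right-leg outer foot x = 2·296 + 104 = 696
// beam min-corner = (296, 0, 555)
translate([296, 0, 555]) cube([104, 1073, 50]);
translate([0, 94, 0]) rotate([0, atan2(296, 555), 0]) cube([25, 50, 629]);
translate([696, 94, 0]) mirror([1, 0, 0]) rotate([0, atan2(296, 555), 0]) cube([25, 50, 629]);
translate([0, 929, 0]) rotate([0, atan2(296, 555), 0]) cube([25, 50, 629]);
translate([696, 929, 0]) mirror([1, 0, 0]) rotate([0, atan2(296, 555), 0]) cube([25, 50, 629]);


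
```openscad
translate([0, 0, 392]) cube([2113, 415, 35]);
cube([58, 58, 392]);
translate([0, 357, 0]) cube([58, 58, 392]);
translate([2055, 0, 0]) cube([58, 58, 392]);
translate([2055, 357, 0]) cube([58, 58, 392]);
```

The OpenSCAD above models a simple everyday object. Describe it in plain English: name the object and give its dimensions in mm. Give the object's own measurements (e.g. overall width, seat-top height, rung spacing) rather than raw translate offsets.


A bench: a 2113×415 mm seat slab, 35 mm thick, top at z = 427 mm, on four 58×58 mm square legs flush with the seat corners and standing on z = 0.


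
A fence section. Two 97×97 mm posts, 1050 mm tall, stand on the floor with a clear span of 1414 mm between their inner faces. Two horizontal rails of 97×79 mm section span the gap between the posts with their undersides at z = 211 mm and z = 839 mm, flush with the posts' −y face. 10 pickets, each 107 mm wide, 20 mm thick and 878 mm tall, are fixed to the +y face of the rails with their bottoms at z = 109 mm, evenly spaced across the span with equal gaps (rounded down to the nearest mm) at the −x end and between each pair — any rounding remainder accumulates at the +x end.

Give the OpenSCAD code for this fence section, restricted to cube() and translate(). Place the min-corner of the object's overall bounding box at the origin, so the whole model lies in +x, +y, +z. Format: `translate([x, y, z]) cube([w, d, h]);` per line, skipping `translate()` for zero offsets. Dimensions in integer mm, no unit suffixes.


cube([97, 97, 1050]);
translate([1511, 0, 0]) cube([97, 97, 1050]);
translate([97, 0, 211]) cube([1414, 97, 79]);
translate([97, 0, 839]) cube([1414, 97, 79]);
translate([128, 97, 109]) cube([107, 20, 878]);
translate([266, 97, 109]) cube([107, 20, 878]);
translate([404, 97, 109]) cube([107, 20, 878]);
translate([542, 97, 109]) cube([107, 20, 878]);
translate([680, 97, 109]) cube([107, 20, 878]);
translate([818, 97, 109]) cube([107, 20, 878]);
translate([956, 97, 109]) cube([107, 20, 878]);
translate([1094, 97, 109]) cube([107, 20, 878]);
translate([1232, 97, 109]) cube([107, 20, 878]);
translate([1370, 97, 109]) cube([107, 20, 878]);


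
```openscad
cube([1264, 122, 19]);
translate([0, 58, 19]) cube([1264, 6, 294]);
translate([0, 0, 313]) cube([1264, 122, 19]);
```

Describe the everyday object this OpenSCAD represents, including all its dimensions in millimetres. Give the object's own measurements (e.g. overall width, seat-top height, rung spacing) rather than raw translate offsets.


An I-beam lying along x, 1264 mm long. Overall section height 332 mm. Two flanges 122 mm wide (y) and 19 mm thick, one on the floor and one at the top; a web 6 mm thick runs between them, centred on the flange width.


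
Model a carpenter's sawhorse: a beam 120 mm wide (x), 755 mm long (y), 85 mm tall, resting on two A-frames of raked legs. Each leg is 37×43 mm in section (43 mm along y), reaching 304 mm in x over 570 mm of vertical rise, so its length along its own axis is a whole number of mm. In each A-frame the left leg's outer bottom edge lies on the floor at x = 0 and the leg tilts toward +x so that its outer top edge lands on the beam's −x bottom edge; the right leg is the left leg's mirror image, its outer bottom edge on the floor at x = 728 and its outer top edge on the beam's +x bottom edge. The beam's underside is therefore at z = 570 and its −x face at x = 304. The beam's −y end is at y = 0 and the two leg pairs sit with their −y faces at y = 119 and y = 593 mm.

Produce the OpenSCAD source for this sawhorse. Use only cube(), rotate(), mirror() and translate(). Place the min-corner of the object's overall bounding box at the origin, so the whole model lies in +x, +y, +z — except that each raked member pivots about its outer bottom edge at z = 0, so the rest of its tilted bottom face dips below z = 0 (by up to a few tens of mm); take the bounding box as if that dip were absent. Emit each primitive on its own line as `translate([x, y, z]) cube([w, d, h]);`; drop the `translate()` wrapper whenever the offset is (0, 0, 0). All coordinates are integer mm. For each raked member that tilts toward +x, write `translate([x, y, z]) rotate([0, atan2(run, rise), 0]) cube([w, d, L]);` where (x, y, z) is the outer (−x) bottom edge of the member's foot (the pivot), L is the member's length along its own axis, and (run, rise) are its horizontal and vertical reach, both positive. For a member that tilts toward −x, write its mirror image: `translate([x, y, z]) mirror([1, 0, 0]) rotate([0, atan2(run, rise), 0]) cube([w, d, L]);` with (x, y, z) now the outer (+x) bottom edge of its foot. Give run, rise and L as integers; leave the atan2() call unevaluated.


// leg length = √(304² + 570²) = 646
// right-leg outer foot x = 2·304 + 120 = 728
// beam min-corner = (304, 0, 570)
translate([304, 0, 570]) cube([120, 755, 85]);
translate([0, 119, 0]) rotate([0, atan2(304, 570), 0]) cube([37, 43, 646]);
translate([728, 119, 0]) mirror([1, 0, 0]) rotate([0, atan2(304, 570), 0]) cube([37, 43, 646]);
translate([0, 593, 0]) rotate([0, atan2(304, 570), 0]) cube([37, 43, 646]);
translate([728, 593, 0]) mirror([1, 0, 0]) rotate([0, atan2(304, 570), 0]) cube([37, 43, 646]);


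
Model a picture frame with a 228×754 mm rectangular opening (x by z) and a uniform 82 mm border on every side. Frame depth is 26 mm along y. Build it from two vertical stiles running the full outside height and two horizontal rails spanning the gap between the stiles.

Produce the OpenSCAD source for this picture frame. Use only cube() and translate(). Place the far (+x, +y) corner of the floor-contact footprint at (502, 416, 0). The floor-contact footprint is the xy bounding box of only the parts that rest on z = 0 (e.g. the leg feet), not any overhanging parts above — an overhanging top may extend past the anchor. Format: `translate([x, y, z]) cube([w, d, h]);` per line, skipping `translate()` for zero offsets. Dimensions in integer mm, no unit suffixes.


translate([110, 390, 0]) cube([82, 26, 918]);
translate([420, 390, 0]) cube([82, 26, 918]);
translate([192, 390, 0]) cube([228, 26, 82]);
translate([192, 390, 836]) cube([228, 26, 82]);


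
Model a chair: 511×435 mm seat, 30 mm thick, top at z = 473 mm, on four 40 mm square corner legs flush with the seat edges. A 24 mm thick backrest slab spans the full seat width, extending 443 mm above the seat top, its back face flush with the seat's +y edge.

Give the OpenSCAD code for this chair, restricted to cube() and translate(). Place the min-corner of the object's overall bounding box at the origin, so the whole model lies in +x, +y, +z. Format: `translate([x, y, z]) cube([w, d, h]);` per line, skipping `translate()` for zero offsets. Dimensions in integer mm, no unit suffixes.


translate([0, 0, 443]) cube([511, 435, 30]);
cube([40, 40, 443]);
translate([471, 0, 0]) cube([40, 40, 443]);
translate([0, 395, 0]) cube([40, 40, 443]);
translate([471, 395, 0]) cube([40, 40, 443]);
translate([0, 411, 473]) cube([511, 24, 443]);


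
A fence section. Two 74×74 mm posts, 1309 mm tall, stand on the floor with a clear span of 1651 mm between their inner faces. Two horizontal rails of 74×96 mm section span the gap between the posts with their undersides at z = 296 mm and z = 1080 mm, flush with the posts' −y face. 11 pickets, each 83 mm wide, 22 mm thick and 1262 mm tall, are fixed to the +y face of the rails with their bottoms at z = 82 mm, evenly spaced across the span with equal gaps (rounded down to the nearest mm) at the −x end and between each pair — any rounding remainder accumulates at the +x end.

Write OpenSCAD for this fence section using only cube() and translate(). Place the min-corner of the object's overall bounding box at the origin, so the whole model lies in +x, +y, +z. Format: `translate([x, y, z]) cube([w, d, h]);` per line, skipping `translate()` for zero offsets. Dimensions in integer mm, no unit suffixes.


cube([74, 74, 1309]);
translate([1725, 0, 0]) cube([74, 74, 1309]);
translate([74, 0, 296]) cube([1651, 74, 96]);
translate([74, 0, 1080]) cube([1651, 74, 96]);
translate([135, 74, 82]) cube([83, 22, 1262]);
translate([279, 74, 82]) cube([83, 22, 1262]);
translate([423, 74, 82]) cube([83, 22, 1262]);
translate([567, 74, 82]) cube([83, 22, 1262]);
translate([711, 74, 82]) cube([83, 22, 1262]);
translate([855, 74, 82]) cube([83, 22, 1262]);
translate([999, 74, 82]) cube([83, 22, 1262]);
translate([1143, 74, 82]) cube([83, 22, 1262]);
translate([1287, 74, 82]) cube([83, 22, 1262]);
translate([1431, 74, 82]) cube([83, 22, 1262]);
translate([1575, 74, 82]) cube([83, 22, 1262]);


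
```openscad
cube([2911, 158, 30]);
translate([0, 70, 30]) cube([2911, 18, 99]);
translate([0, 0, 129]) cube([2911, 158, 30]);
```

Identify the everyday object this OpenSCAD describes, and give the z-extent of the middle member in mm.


An I-beam. The web height is 99 mm.

Two wide flanges with a thin centred web — an I-beam. Overall 159 mm minus two 30 mm flanges gives a web of 159 − 2·30 = 99 mm.


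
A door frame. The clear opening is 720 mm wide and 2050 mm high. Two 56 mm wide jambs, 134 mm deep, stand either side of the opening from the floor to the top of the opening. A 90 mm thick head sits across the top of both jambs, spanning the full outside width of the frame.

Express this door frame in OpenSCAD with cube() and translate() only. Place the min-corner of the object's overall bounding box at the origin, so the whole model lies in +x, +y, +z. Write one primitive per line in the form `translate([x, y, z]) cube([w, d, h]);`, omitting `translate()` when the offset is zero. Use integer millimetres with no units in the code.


cube([56, 134, 2050]);
translate([776, 0, 0]) cube([56, 134, 2050]);
translate([0, 0, 2050]) cube([832, 134, 90]);


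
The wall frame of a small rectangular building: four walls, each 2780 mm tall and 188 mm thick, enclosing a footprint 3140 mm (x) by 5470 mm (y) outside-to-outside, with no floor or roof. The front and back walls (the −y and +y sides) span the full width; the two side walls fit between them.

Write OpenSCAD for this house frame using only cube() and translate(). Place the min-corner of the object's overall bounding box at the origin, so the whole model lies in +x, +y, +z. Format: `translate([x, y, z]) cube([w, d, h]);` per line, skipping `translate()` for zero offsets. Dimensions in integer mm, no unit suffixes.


cube([3140, 188, 2780]);
translate([0, 5282, 0]) cube([3140, 188, 2780]);
translate([0, 188, 0]) cube([188, 5094, 2780]);
translate([2952, 188, 0]) cube([188, 5094, 2780]);


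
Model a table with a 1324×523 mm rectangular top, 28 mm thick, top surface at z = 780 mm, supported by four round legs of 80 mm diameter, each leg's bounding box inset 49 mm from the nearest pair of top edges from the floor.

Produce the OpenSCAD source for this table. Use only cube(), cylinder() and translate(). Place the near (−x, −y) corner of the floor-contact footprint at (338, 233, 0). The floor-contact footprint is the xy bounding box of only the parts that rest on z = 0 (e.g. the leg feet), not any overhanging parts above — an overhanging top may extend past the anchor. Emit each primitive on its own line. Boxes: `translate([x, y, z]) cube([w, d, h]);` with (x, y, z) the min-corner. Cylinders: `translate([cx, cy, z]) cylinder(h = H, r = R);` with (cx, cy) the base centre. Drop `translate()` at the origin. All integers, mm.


translate([289, 184, 752]) cube([1324, 523, 28]);
translate([378, 273, 0]) cylinder(h = 752, r = 40);
translate([1524, 273, 0]) cylinder(h = 752, r = 40);
translate([378, 618, 0]) cylinder(h = 752, r = 40);
translate([1524, 618, 0]) cylinder(h = 752, r = 40);


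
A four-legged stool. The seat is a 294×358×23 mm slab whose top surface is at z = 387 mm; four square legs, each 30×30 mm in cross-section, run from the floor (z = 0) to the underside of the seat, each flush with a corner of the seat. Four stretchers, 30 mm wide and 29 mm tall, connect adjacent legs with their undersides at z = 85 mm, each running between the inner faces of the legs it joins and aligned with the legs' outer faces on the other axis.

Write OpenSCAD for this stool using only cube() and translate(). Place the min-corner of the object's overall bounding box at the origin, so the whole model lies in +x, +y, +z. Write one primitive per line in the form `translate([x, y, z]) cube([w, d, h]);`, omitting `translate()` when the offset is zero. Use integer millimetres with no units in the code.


translate([0, 0, 364]) cube([294, 358, 23]);
cube([30, 30, 364]);
translate([264, 0, 0]) cube([30, 30, 364]);
translate([0, 328, 0]) cube([30, 30, 364]);
translate([264, 328, 0]) cube([30, 30, 364]);
translate([30, 0, 85]) cube([234, 30, 29]);
translate([30, 328, 85]) cube([234, 30, 29]);
translate([0, 30, 85]) cube([30, 298, 29]);
translate([264, 30, 85]) cube([30, 298, 29]);


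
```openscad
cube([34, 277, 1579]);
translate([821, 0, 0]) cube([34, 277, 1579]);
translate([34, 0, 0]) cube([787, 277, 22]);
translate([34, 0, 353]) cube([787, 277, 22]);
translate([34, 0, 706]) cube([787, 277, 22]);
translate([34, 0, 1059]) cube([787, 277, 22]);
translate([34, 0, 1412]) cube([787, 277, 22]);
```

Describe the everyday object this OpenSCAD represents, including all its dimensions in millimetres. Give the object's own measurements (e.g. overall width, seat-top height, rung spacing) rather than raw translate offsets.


An open bookshelf. Two side panels, each 34 mm thick, 277 mm deep and 1579 mm tall, stand 855 mm apart (outside-to-outside). Between them sit 5 shelves, each 22 mm thick and 277 mm deep, spanning the full gap between the sides. The bottom shelf rests on the floor (its underside at z = 0) and the clear gap between one shelf's top and the next shelf's underside is 331 mm.


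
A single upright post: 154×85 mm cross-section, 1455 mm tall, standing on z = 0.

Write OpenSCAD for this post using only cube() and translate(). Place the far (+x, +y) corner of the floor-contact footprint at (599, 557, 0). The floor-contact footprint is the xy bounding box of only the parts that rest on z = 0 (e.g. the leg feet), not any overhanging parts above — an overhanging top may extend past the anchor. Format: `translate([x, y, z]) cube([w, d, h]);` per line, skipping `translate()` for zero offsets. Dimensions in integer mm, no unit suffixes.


translate([445, 472, 0]) cube([154, 85, 1455]);


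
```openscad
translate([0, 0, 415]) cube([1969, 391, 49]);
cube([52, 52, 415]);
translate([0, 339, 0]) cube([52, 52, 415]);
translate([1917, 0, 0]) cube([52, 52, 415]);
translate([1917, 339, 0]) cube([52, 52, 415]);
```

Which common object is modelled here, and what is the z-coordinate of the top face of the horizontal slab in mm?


A bench. The seat-top height is 464 mm.

A long slab on four corner posts — a bench. The slab sits at z = 415 with thickness 49, so the top is 415 + 49 = 464 mm.


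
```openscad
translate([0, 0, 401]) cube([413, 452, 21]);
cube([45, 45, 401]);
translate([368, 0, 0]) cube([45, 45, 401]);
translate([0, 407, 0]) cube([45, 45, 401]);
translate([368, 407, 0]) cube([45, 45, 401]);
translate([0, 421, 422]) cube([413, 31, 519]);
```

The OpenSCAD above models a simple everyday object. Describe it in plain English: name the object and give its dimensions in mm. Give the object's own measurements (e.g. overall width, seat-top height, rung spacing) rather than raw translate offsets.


A chair. The seat is a 413×452×21 mm slab with its top at z = 422 mm, on four 45×45 mm corner legs (flush with the seat edges, standing on z = 0). A flat backrest 31 mm thick, 519 mm tall, spans the full seat width and rises from the seat top along its +y edge, rear face flush with the rear of the seat.


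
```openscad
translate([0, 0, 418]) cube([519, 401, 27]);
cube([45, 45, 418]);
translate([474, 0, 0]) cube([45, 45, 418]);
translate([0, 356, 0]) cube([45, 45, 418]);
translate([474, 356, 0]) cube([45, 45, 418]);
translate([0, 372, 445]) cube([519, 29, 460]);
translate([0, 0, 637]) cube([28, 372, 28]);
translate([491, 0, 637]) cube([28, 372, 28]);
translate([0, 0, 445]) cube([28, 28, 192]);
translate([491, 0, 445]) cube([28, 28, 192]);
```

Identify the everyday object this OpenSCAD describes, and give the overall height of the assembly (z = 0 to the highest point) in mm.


A chair. The overall height is 905 mm.

A slab on four corner posts with a tall panel at the back — a chair. The seat slab sits at z = 418 with thickness 27, and the 460 mm backrest starts at the seat top, so the overall height is 418 + 27 + 460 = 905 mm.


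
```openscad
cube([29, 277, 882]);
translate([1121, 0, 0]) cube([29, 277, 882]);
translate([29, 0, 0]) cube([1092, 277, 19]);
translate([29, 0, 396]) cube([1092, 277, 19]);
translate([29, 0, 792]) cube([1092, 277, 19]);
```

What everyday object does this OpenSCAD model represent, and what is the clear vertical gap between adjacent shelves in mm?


A bookshelf. The clear shelf gap is 377 mm.

Two tall side panels with 3 horizontal boards between them — a bookshelf. The first two shelf undersides are at z = 0 and z = 396; with shelf thickness 19, the clear gap is 396 − 0 − 19 = 377 mm.


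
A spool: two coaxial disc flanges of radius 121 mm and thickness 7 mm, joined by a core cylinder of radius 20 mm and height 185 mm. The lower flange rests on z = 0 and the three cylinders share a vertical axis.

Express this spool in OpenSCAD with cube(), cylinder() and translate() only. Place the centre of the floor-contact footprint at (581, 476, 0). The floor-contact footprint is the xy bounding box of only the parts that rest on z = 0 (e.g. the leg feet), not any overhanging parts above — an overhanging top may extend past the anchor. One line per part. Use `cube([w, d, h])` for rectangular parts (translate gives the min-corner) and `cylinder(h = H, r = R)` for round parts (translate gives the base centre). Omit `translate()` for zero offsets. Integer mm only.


translate([581, 476, 0]) cylinder(h = 7, r = 121);
translate([581, 476, 7]) cylinder(h = 185, r = 20);
translate([581, 476, 192]) cylinder(h = 7, r = 121);


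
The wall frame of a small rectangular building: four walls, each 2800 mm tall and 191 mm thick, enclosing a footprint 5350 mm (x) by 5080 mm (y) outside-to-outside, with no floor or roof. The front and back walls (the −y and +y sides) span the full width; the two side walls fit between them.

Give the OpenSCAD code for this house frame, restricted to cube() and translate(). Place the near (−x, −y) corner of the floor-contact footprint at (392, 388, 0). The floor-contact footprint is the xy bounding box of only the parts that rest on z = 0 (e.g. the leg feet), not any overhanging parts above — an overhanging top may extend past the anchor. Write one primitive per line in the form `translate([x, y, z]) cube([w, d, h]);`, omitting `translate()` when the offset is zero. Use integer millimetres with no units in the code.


translate([392, 388, 0]) cube([5350, 191, 2800]);
translate([392, 5277, 0]) cube([5350, 191, 2800]);
translate([392, 579, 0]) cube([191, 4698, 2800]);
translate([5551, 579, 0]) cube([191, 4698, 2800]);


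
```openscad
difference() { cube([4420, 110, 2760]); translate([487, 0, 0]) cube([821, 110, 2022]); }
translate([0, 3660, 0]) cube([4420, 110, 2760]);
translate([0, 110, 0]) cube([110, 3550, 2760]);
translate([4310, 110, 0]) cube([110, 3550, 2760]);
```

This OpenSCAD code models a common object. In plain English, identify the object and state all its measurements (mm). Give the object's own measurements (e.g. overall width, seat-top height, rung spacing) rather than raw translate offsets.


A single room: four walls, each 2760 mm tall and 110 mm thick, enclosing an outside footprint 4420×3770 mm (x × y), no floor or roof. The front and back walls (−y and +y sides) run the full x-width; the side walls fit between their inner faces. A door opening 821 mm wide and 2022 mm tall is cut through the front wall from the floor up, its −x edge 487 mm from the wall's −x end.


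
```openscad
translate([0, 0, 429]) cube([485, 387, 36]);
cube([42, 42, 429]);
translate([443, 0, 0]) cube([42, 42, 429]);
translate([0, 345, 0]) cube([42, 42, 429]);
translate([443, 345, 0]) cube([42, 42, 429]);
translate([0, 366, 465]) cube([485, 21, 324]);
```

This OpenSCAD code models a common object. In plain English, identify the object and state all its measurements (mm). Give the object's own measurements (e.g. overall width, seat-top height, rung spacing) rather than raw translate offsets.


A chair. The seat is a 485×387×36 mm slab with its top at z = 465 mm, on four 42×42 mm corner legs (flush with the seat edges, standing on z = 0). A flat backrest 21 mm thick, 324 mm tall, spans the full seat width and rises from the seat top along its +y edge, rear face flush with the rear of the seat.


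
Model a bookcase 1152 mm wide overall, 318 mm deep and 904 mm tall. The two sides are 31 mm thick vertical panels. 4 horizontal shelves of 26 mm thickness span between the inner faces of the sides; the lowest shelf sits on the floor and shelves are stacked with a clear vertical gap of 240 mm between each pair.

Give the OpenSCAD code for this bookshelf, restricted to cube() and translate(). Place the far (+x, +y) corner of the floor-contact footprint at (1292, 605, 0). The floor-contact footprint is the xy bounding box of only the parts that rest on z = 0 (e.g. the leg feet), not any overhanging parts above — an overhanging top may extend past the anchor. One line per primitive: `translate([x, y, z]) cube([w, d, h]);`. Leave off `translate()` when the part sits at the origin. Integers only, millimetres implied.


translate([140, 287, 0]) cube([31, 318, 904]);
translate([1261, 287, 0]) cube([31, 318, 904]);
translate([171, 287, 0]) cube([1090, 318, 26]);
translate([171, 287, 266]) cube([1090, 318, 26]);
translate([171, 287, 532]) cube([1090, 318, 26]);
translate([171, 287, 798]) cube([1090, 318, 26]);


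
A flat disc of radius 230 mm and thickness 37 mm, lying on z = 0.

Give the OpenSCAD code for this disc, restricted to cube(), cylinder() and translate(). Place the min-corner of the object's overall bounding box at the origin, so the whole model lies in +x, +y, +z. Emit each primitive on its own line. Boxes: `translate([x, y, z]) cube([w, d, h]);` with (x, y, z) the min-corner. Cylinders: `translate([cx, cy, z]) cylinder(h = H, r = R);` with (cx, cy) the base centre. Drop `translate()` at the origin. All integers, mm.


translate([230, 230, 0]) cylinder(h = 37, r = 230);


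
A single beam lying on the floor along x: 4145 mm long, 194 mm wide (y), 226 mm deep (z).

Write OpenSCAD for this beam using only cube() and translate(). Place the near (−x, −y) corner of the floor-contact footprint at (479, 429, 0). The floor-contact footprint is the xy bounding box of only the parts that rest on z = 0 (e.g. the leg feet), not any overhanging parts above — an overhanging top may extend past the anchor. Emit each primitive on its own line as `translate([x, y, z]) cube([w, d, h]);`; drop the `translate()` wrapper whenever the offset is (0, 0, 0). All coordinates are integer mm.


translate([479, 429, 0]) cube([4145, 194, 226]);


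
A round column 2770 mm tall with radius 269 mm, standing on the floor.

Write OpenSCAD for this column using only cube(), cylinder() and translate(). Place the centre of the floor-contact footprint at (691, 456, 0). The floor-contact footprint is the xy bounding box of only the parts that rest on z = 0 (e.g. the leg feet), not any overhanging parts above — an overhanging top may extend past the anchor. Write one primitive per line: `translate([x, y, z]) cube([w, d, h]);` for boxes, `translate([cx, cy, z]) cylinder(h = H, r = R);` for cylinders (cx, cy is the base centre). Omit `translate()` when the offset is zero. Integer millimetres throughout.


translate([691, 456, 0]) cylinder(h = 2770, r = 269);


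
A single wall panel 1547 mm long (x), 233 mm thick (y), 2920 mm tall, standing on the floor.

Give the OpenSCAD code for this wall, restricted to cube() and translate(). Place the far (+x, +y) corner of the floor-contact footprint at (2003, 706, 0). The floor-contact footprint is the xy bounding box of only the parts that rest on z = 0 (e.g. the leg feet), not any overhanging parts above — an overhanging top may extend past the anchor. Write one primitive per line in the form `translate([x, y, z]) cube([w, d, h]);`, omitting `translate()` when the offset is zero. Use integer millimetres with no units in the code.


translate([456, 473, 0]) cube([1547, 233, 2920]);


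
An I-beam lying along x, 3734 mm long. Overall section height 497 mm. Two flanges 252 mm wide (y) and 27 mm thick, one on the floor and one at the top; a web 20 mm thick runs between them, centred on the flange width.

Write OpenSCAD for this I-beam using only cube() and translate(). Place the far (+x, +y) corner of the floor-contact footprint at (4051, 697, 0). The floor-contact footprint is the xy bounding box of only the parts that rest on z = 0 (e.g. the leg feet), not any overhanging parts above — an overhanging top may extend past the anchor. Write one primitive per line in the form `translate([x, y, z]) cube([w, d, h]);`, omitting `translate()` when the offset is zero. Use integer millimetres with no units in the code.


translate([317, 445, 0]) cube([3734, 252, 27]);
translate([317, 561, 27]) cube([3734, 20, 443]);
translate([317, 445, 470]) cube([3734, 252, 27]);


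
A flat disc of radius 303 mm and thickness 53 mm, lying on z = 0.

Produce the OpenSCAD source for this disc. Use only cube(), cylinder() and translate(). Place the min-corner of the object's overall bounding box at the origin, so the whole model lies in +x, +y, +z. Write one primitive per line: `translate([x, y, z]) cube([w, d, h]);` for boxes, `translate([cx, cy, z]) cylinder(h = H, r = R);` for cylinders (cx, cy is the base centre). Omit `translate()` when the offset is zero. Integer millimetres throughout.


translate([303, 303, 0]) cylinder(h = 53, r = 303);


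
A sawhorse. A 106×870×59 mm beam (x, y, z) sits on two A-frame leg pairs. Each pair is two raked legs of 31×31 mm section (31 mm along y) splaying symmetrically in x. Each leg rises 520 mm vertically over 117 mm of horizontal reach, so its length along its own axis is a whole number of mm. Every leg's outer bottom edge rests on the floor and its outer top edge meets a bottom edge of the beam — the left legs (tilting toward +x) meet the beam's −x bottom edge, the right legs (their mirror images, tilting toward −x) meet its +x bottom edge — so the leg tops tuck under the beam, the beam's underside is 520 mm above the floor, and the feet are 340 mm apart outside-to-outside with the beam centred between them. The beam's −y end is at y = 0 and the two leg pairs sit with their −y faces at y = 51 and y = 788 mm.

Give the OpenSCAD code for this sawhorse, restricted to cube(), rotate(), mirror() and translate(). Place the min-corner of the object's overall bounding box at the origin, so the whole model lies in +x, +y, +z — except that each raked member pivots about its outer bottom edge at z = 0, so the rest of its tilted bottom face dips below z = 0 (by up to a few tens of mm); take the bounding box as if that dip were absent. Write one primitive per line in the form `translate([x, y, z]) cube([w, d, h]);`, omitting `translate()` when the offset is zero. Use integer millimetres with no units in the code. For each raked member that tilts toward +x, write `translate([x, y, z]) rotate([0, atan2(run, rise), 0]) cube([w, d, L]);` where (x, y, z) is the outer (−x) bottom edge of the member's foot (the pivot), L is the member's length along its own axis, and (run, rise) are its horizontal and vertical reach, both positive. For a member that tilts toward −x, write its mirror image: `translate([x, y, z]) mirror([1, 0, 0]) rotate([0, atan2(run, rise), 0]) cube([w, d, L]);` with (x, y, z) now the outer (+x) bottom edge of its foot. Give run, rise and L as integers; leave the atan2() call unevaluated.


// leg length = √(117² + 520²) = 533
// right-leg outer foot x = 2·117 + 106 = 340
// beam min-corner = (117, 0, 520)
translate([117, 0, 520]) cube([106, 870, 59]);
translate([0, 51, 0]) rotate([0, atan2(117, 520), 0]) cube([31, 31, 533]);
translate([340, 51, 0]) mirror([1, 0, 0]) rotate([0, atan2(117, 520), 0]) cube([31, 31, 533]);
translate([0, 788, 0]) rotate([0, atan2(117, 520), 0]) cube([31, 31, 533]);
translate([340, 788, 0]) mirror([1, 0, 0]) rotate([0, atan2(117, 520), 0]) cube([31, 31, 533]);
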